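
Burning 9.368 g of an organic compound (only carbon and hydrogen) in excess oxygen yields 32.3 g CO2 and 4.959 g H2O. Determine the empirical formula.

C4H3

mol C = 32.3 / 44.01 = 0.7339; mass C = 0.7339 × 12.01 = 8.814 g
mol H = 2 × (4.959 / 18.02) = 0.5504; mass H = 0.5504 × 1.008 = 0.5548 g
Ratios (÷ 0.5504): C 1.333, H 1.000
Multiply by 3: C 4.00, H 3.00 → C4H3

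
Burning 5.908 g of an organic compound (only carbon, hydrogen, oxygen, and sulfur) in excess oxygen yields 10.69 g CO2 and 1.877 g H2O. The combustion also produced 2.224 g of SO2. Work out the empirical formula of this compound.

C7H6O3S

mol C = 10.69 / 44.01 = 0.2429; mass C = 0.2429 × 12.01 = 2.917 g
mol H = 2 × (1.877 / 18.02) = 0.2083; mass H = 0.2083 × 1.008 = 0.2100 g
mol S = 2.224 / 64.07 = 0.03471; mass S = 1.113 g
mass O = 5.908 − (4.240) = 1.668 g → mol O = 0.1042
Smallest is S at 0.03471 mol; normalising gives C 6.998, H 6.001, O 3.003, S 1.000
→ C7H6O3S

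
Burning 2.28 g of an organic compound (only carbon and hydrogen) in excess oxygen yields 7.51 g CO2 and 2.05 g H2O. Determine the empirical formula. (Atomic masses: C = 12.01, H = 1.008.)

C3H4

mol C = 7.51 / 44.01 = 0.1706; mass C = 0.1706 × 12.01 = 2.049 g
mol H = 2 × (2.05 / 18.02) = 0.2275; mass H = 0.2275 × 1.008 = 0.2293 g
Ratios (÷ 0.1706): C 1.000, H 1.333
Scaling by 3: C 3.00, H 4.00 → C3H4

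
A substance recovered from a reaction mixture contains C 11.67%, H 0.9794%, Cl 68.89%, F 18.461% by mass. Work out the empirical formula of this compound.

Assume 100 g: 11.67 g C, 0.9794 g H, 68.89 g Cl, 18.461 g F.
n(C) = 11.67/12.01 = 0.9717, n(H) = 0.9794/1.008 = 0.9716, n(Cl) = 68.89/35.45 = 1.943, n(F) = 18.461/19.00 = 0.9716
Ratios (÷ 0.9716): C 1.000, H 1.000, Cl 2.000, F 1.000
→ CHCl2F

CHCl2F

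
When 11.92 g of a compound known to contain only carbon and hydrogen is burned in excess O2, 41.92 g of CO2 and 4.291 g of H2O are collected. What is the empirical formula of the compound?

mol C = 41.92 / 44.01 = 0.9525; mass C = 0.9525 × 12.01 = 11.44 g
mol H = 2 × (4.291 / 18.02) = 0.4762; mass H = 0.4762 × 1.008 = 0.4801 g
Ratios (÷ 0.4762): C 2.000, H 1.000
Ratio ≈ 2:1, so the empirical formula is C2H

C2H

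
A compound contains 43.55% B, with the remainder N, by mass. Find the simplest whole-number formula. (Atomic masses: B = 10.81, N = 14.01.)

Assume 100 g: 43.55 g B, 56.45 g N.
n(B) = 43.55/10.81 = 4.029, n(N) = 56.45/14.01 = 4.029
Divide by the smallest (4.029 mol B): B 1.000, N 1.000
Ratio ≈ 1:1, so the empirical formula is BN

BN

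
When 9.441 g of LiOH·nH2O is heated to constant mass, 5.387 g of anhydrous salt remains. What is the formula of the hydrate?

LiOH·H2O

Mass of water lost = 9.441 − 5.387 = 4.054 g → 4.054 / 18.02 = 0.225 mol H2O
Molar mass of LiOH = 23.95 g/mol → mol LiOH = 5.387 / 23.95 = 0.2249
n = 0.225 / 0.2249 = 1.00 ≈ 1 → LiOH·H2O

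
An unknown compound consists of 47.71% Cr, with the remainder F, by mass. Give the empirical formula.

Assume 100 g: 47.71 g Cr, 52.29 g F.
n(Cr) = 47.71/52.00 = 0.9175, n(F) = 52.29/19.00 = 2.752
Divide by the smallest (0.9175 mol Cr): Cr 1.000, F 3.000
→ CrF3

CrF3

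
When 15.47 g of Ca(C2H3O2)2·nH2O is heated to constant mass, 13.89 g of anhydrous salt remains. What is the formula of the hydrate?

Ca(C2H3O2)2·H2O

Mass of water lost = 15.47 − 13.89 = 1.58 g → 1.58 / 18.02 = 0.08768 mol H2O
Molar mass of Ca(C2H3O2)2 = 158.17 g/mol → mol Ca(C2H3O2)2 = 13.89 / 158.17 = 0.08782
n = 0.08768 / 0.08782 = 1.00 ≈ 1 → Ca(C2H3O2)2·H2O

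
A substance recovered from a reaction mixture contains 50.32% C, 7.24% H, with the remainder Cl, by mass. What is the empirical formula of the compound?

Assume 100 g: 50.32 g C, 7.24 g H, 42.44 g Cl.
C: 50.32 g ÷ 12.01 g/mol = 4.19 mol
H: 7.24 g ÷ 1.008 g/mol = 7.183 mol
Cl: 42.44 g ÷ 35.45 g/mol = 1.197 mol
Smallest is Cl at 1.197 mol; normalising gives C 3.500, H 6.000, Cl 1.000
Multiply by 2: C 7.00, H 12.00, Cl 2.00 → C7H12Cl2

C7H12Cl2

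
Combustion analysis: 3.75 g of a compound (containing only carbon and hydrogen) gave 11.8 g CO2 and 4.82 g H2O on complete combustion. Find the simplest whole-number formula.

mol C = 11.8 / 44.01 = 0.2681; mass C = 0.2681 × 12.01 = 3.220 g
mol H = 2 × (4.82 / 18.02) = 0.5350; mass H = 0.5350 × 1.008 = 0.5392 g
Smallest is C at 0.2681 mol; normalising gives C 1.000, H 1.995
→ CH2

CH2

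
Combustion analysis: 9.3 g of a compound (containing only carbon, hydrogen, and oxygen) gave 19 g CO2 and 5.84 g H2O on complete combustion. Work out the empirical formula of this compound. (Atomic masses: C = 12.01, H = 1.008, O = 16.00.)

mol C = 19 / 44.01 = 0.4317; mass C = 0.4317 × 12.01 = 5.185 g
mol H = 2 × (5.84 / 18.02) = 0.6482; mass H = 0.6482 × 1.008 = 0.6534 g
mass O = 9.3 − (5.838) = 3.462 g → mol O = 0.2164
Smallest is O at 0.2164 mol; normalising gives C 1.995, H 2.996, O 1.000
Ratio ≈ 2:3:1, so the empirical formula is C2H3O

C2H3O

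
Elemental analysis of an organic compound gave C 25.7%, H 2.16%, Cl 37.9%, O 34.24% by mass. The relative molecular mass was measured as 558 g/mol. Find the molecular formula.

Assume 100 g: 25.7 g C, 2.16 g H, 37.9 g Cl, 34.24 g O.
C: 25.7 g ÷ 12.01 g/mol = 2.14 mol
H: 2.16 g ÷ 1.008 g/mol = 2.143 mol
Cl: 37.9 g ÷ 35.45 g/mol = 1.069 mol
O: 34.24 g ÷ 16.00 g/mol = 2.14 mol
Divide by the smallest (1.069 mol Cl): C 2.002, H 2.004, Cl 1.000, O 2.002
≈ 2:2:1:2 → C2H2ClO2
Empirical-formula mass = 93.49 g/mol
n = 558 / 93.49 = 5.97 ≈ 6
Molecular formula = (C2H2ClO2)×6 = C12H12Cl6O12

C12H12Cl6O12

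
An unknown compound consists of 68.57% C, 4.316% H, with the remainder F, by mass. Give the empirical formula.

C4H3F

Assume 100 g: 68.57 g C, 4.316 g H, 27.114 g F.
C: 68.57 g ÷ 12.01 g/mol = 5.709 mol
H: 4.316 g ÷ 1.008 g/mol = 4.282 mol
F: 27.114 g ÷ 19.00 g/mol = 1.427 mol
Smallest is F at 1.427 mol; normalising gives C 4.001, H 3.000, F 1.000
≈ 4:3:1 → C4H3F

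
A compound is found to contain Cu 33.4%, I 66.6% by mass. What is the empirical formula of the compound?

Assume 100 g: 33.4 g Cu, 66.6 g I.
Moles — Cu: 33.4 / 63.55 = 0.5256 mol; I: 66.6 / 126.90 = 0.5248 mol
Ratios (÷ 0.5248): Cu 1.001, I 1.000
≈ 1:1 → CuI

CuI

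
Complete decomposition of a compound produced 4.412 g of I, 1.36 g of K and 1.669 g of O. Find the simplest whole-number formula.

n(I) = 4.412/126.90 = 0.03477, n(K) = 1.36/39.10 = 0.03478, n(O) = 1.669/16.00 = 0.1043
Smallest is I at 0.03477 mol; normalising gives I 1.000, K 1.000, O 3.000
≈ 1:1:3 → IKO3

IKO3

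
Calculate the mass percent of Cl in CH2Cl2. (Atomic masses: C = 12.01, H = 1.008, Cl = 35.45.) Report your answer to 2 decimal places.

83.48%

Molar mass = 1(12.01) + 2(1.008) + 2(35.45) = 84.926 g/mol
Mass of Cl per mole = 2 × 35.45 = 70.900 g
% Cl = 70.900 / 84.926 × 100 = 83.48%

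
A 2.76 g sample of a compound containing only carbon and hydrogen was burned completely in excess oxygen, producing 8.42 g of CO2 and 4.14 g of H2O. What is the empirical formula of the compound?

C5H12

mol C = 8.42 / 44.01 = 0.1913; mass C = 0.1913 × 12.01 = 2.298 g
mol H = 2 × (4.14 / 18.02) = 0.4595; mass H = 0.4595 × 1.008 = 0.4632 g
Divide by the smallest (0.1913 mol C): C 1.000, H 2.402
Multiply by 5: C 5.00, H 12.01 → C5H12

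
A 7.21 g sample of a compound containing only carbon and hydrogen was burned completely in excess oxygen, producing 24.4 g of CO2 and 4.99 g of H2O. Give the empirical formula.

CH

mol C = 24.4 / 44.01 = 0.5544; mass C = 0.5544 × 12.01 = 6.659 g
mol H = 2 × (4.99 / 18.02) = 0.5538; mass H = 0.5538 × 1.008 = 0.5583 g
Divide by the smallest (0.5538 mol H): C 1.001, H 1.000
≈ 1:1 → CH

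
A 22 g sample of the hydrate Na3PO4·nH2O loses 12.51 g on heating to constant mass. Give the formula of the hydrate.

Mass of anhydrous Na3PO4 = 22 − 12.51 = 9.49 g
mol H2O = 12.51 / 18.02 = 0.6942
Molar mass of Na3PO4 = 163.94 g/mol → mol Na3PO4 = 9.49 / 163.94 = 0.05789
n = 0.6942 / 0.05789 = 11.99 ≈ 12 → Na3PO4·12H2O

Na3PO4·12H2O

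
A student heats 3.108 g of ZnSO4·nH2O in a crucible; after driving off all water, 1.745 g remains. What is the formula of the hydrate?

Mass of water lost = 3.108 − 1.745 = 1.363 g → 1.363 / 18.02 = 0.07564 mol H2O
Molar mass of ZnSO4 = 161.45 g/mol → mol ZnSO4 = 1.745 / 161.45 = 0.01081
n = 0.07564 / 0.01081 = 7.00 ≈ 7 → ZnSO4·7H2O

ZnSO4·7H2O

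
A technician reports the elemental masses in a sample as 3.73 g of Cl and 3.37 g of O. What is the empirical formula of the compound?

Cl: 3.73 g ÷ 35.45 g/mol = 0.1052 mol
O: 3.37 g ÷ 16.00 g/mol = 0.2106 mol
Divide by the smallest (0.1052 mol Cl): Cl 1.000, O 2.002
Ratio ≈ 1:2, so the empirical formula is ClO2

ClO2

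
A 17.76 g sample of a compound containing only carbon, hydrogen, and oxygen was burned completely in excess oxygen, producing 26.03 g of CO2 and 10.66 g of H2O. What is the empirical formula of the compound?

CH2O

mol C = 26.03 / 44.01 = 0.5915; mass C = 0.5915 × 12.01 = 7.103 g
mol H = 2 × (10.66 / 18.02) = 1.183; mass H = 1.183 × 1.008 = 1.193 g
mass O = 17.76 − (8.296) = 9.464 g → mol O = 0.5915
Smallest is C at 0.5915 mol; normalising gives C 1.000, H 2.000, O 1.000
≈ 1:2:1 → CH2O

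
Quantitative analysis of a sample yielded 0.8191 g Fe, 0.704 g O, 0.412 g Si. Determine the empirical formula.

Moles — Fe: 0.8191 / 55.85 = 0.01467 mol; O: 0.704 / 16.00 = 0.044 mol; Si: 0.412 / 28.09 = 0.01467 mol
Divide by the smallest (0.01467 mol Fe): Fe 1.000, O 3.000, Si 1.000
≈ 1:3:1 → FeO3Si

FeO3Si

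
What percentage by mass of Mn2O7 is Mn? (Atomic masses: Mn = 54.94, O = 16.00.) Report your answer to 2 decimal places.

49.52%

Molar mass = 2(54.94) + 7(16.00) = 221.880 g/mol
Mass of Mn per mole = 2 × 54.94 = 109.880 g
% Mn = 109.880 / 221.880 × 100 = 49.52%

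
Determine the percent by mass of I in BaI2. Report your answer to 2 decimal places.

Molar mass = 1(137.33) + 2(126.90) = 391.130 g/mol
Mass of I per mole = 2 × 126.90 = 253.800 g
% I = 253.800 / 391.130 × 100 = 64.89%

64.89%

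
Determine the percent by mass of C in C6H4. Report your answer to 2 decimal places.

Molar mass = 6(12.01) + 4(1.008) = 76.092 g/mol
Mass of C per mole = 6 × 12.01 = 72.060 g
% C = 72.060 / 76.092 × 100 = 94.70%

94.70%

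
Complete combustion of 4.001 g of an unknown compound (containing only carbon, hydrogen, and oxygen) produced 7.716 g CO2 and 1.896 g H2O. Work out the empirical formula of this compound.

C5H6O3

mol C = 7.716 / 44.01 = 0.1753; mass C = 0.1753 × 12.01 = 2.106 g
mol H = 2 × (1.896 / 18.02) = 0.2104; mass H = 0.2104 × 1.008 = 0.2121 g
mass O = 4.001 − (2.318) = 1.683 g → mol O = 0.1052
Ratios (÷ 0.1052): C 1.667, H 2.000, O 1.000
×3: C 5.00, H 6.00, O 3.00 → C5H6O3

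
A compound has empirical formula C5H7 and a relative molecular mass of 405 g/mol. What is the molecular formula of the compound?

Empirical-formula mass = 67.11 g/mol
n = 405 / 67.11 = 6.04 ≈ 6
Molecular formula = (C5H7)6 = C30H42

C30H42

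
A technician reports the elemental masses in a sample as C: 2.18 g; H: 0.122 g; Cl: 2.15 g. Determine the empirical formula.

C: 2.18 g ÷ 12.01 g/mol = 0.1815 mol
H: 0.122 g ÷ 1.008 g/mol = 0.121 mol
Cl: 2.15 g ÷ 35.45 g/mol = 0.06065 mol
Divide by the smallest (0.06065 mol Cl): C 2.993, H 1.996, Cl 1.000
≈ 3:2:1 → C3H2Cl

C3H2Cl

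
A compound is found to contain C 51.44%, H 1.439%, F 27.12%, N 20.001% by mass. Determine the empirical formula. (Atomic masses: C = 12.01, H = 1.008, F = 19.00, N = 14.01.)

Assume 100 g: 51.44 g C, 1.439 g H, 27.12 g F, 20.001 g N.
C: 51.44 g ÷ 12.01 g/mol = 4.283 mol
H: 1.439 g ÷ 1.008 g/mol = 1.428 mol
F: 27.12 g ÷ 19.00 g/mol = 1.427 mol
N: 20.001 g ÷ 14.01 g/mol = 1.428 mol
Divide by the smallest (1.427 mol F): C 3.001, H 1.000, F 1.000, N 1.000
→ C3HFN

C3HFN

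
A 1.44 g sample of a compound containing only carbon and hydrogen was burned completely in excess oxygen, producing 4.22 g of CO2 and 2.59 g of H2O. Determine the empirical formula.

CH3

mol C = 4.22 / 44.01 = 0.09589; mass C = 0.09589 × 12.01 = 1.152 g
mol H = 2 × (2.59 / 18.02) = 0.2875; mass H = 0.2875 × 1.008 = 0.2898 g
Ratios (÷ 0.09589): C 1.000, H 2.998
≈ 1:3 → CH3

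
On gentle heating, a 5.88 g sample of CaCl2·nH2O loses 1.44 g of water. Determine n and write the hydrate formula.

CaCl2·2H2O

Mass of anhydrous CaCl2 = 5.88 − 1.44 = 4.44 g
mol H2O = 1.44 / 18.02 = 0.07991
Molar mass of CaCl2 = 110.98 g/mol → mol CaCl2 = 4.44 / 110.98 = 0.04001
n = 0.07991 / 0.04001 = 2.00 ≈ 2 → CaCl2·2H2O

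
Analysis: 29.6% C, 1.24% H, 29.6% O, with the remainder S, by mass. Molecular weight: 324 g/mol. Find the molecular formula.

Assume 100 g: 29.6 g C, 1.24 g H, 29.6 g O, 39.56 g S.
n(C) = 29.6/12.01 = 2.465, n(H) = 1.24/1.008 = 1.23, n(O) = 29.6/16.00 = 1.85, n(S) = 39.56/32.07 = 1.234
Divide by the smallest (1.23 mol H): C 2.003, H 1.000, O 1.504, S 1.003
×2: C 4.01, H 2.00, O 3.01, S 2.01 → C4H2O3S2
Empirical-formula mass = 162.20 g/mol
n = 324 / 162.20 = 2.00 ≈ 2
Molecular formula = (C4H2O3S2)×2 = C8H4O6S4

C8H4O6S4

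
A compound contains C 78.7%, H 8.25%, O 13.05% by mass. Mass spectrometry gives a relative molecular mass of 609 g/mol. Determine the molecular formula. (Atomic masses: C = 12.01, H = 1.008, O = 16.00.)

Assume 100 g: 78.7 g C, 8.25 g H, 13.05 g O.
n(C) = 78.7/12.01 = 6.553, n(H) = 8.25/1.008 = 8.185, n(O) = 13.05/16.00 = 0.8156
Smallest is O at 0.8156 mol; normalising gives C 8.034, H 10.035, O 1.000
→ C8H10O
Empirical-formula mass = 122.16 g/mol
n = 609 / 122.16 = 4.99 ≈ 5
Molecular formula = (C8H10O)×5 = C40H50O5

C40H50O5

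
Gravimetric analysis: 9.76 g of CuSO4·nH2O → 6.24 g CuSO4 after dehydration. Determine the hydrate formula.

CuSO4·5H2O

Mass of water lost = 9.76 − 6.24 = 3.52 g → 3.52 / 18.02 = 0.1953 mol H2O
Molar mass of CuSO4 = 159.62 g/mol → mol CuSO4 = 6.24 / 159.62 = 0.03909
n = 0.1953 / 0.03909 = 5.00 ≈ 5 → CuSO4·5H2O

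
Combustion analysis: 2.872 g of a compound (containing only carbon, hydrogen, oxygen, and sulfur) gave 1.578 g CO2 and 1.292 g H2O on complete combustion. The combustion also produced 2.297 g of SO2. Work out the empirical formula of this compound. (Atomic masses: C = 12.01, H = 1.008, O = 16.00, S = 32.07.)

CH4O2S

mol C = 1.578 / 44.01 = 0.03586; mass C = 0.03586 × 12.01 = 0.4306 g
mol H = 2 × (1.292 / 18.02) = 0.1434; mass H = 0.1434 × 1.008 = 0.1445 g
mol S = 2.297 / 64.07 = 0.03585; mass S = 1.150 g
mass O = 2.872 − (1.725) = 1.147 g → mol O = 0.07169
Divide by the smallest (0.03585 mol S): C 1.000, H 4.000, O 2.000, S 1.000
≈ 1:4:2:1 → CH4O2S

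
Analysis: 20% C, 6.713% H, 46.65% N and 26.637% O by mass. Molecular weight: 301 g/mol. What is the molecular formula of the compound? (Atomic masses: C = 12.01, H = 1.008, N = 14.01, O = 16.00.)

Assume 100 g: 20 g C, 6.713 g H, 46.65 g N, 26.637 g O.
Moles — C: 20 / 12.01 = 1.665 mol; H: 6.713 / 1.008 = 6.66 mol; N: 46.65 / 14.01 = 3.33 mol; O: 26.637 / 16.00 = 1.665 mol
Divide by the smallest (1.665 mol O): C 1.000, H 4.000, N 2.000, O 1.000
Ratio ≈ 1:4:2:1, so the empirical formula is CH4N2O
Empirical-formula mass = 60.06 g/mol
n = 301 / 60.06 = 5.01 ≈ 5
Molecular formula = (CH4N2O)×5 = C5H20N10O5

C5H20N10O5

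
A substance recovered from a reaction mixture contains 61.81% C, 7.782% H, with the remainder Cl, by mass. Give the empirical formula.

C6H9Cl

Assume 100 g: 61.81 g C, 7.782 g H, 30.408 g Cl.
n(C) = 61.81/12.01 = 5.147, n(H) = 7.782/1.008 = 7.72, n(Cl) = 30.408/35.45 = 0.8578
Ratios (÷ 0.8578): C 6.000, H 9.000, Cl 1.000
Ratio ≈ 6:9:1, so the empirical formula is C6H9Cl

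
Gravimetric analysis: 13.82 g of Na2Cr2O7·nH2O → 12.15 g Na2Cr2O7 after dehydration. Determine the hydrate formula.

Mass of water lost = 13.82 − 12.15 = 1.67 g → 1.67 / 18.02 = 0.09267 mol H2O
Molar mass of Na2Cr2O7 = 261.98 g/mol → mol Na2Cr2O7 = 12.15 / 261.98 = 0.04638
n = 0.09267 / 0.04638 = 2.00 ≈ 2 → Na2Cr2O7·2H2O

Na2Cr2O7·2H2O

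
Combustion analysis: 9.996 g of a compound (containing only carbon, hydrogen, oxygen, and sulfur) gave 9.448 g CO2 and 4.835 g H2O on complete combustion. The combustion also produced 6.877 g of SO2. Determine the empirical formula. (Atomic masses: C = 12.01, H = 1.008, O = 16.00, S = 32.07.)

C2H5O2S

mol C = 9.448 / 44.01 = 0.2147; mass C = 0.2147 × 12.01 = 2.578 g
mol H = 2 × (4.835 / 18.02) = 0.5366; mass H = 0.5366 × 1.008 = 0.5409 g
mol S = 6.877 / 64.07 = 0.1073; mass S = 3.442 g
mass O = 9.996 − (6.561) = 3.435 g → mol O = 0.2147
Ratios (÷ 0.1073): C 2.000, H 5.000, O 2.000, S 1.000
→ C2H5O2S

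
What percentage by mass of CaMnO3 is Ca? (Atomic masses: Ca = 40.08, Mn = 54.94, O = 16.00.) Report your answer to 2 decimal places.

28.02%

Molar mass = 1(40.08) + 1(54.94) + 3(16.00) = 143.020 g/mol
Mass of Ca per mole = 1 × 40.08 = 40.080 g
% Ca = 40.080 / 143.020 × 100 = 28.02%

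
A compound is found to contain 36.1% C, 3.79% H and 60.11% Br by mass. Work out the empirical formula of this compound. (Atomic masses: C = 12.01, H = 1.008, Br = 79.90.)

Assume 100 g: 36.1 g C, 3.79 g H, 60.11 g Br.
n(C) = 36.1/12.01 = 3.006, n(H) = 3.79/1.008 = 3.76, n(Br) = 60.11/79.90 = 0.7523
Smallest is Br at 0.7523 mol; normalising gives C 3.995, H 4.998, Br 1.000
≈ 4:5:1 → C4H5Br

C4H5Br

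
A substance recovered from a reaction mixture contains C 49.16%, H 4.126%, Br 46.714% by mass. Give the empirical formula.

Assume 100 g: 49.16 g C, 4.126 g H, 46.714 g Br.
C: 49.16 g ÷ 12.01 g/mol = 4.093 mol
H: 4.126 g ÷ 1.008 g/mol = 4.093 mol
Br: 46.714 g ÷ 79.90 g/mol = 0.5847 mol
Ratios (÷ 0.5847): C 7.001, H 7.001, Br 1.000
→ C7H7Br

C7H7Br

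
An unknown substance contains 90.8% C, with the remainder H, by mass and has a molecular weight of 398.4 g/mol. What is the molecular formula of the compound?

C30H36

Assume 100 g: 90.8 g C, 9.2 g H.
C: 90.8 g ÷ 12.01 g/mol = 7.56 mol
H: 9.2 g ÷ 1.008 g/mol = 9.127 mol
Divide by the smallest (7.56 mol C): C 1.000, H 1.207
Scaling by 5: C 5.00, H 6.04 → C5H6
Empirical-formula mass = 66.10 g/mol
n = 398.4 / 66.10 = 6.03 ≈ 6
Molecular formula = (C5H6)×6 = C30H36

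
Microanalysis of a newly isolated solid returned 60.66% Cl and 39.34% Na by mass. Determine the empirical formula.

Assume 100 g: 60.66 g Cl, 39.34 g Na.
Cl: 60.66 g ÷ 35.45 g/mol = 1.711 mol
Na: 39.34 g ÷ 22.99 g/mol = 1.711 mol
Smallest is Cl at 1.711 mol; normalising gives Cl 1.000, Na 1.000
Ratio ≈ 1:1, so the empirical formula is ClNa

ClNa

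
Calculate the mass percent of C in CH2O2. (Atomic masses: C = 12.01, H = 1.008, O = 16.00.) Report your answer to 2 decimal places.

Molar mass = 1(12.01) + 2(1.008) + 2(16.00) = 46.026 g/mol
Mass of C per mole = 1 × 12.01 = 12.010 g
% C = 12.010 / 46.026 × 100 = 26.09%

26.09%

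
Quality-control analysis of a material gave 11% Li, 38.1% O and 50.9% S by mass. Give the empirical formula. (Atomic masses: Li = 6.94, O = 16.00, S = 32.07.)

Li2O3S2

Assume 100 g: 11 g Li, 38.1 g O, 50.9 g S.
n(Li) = 11/6.94 = 1.585, n(O) = 38.1/16.00 = 2.381, n(S) = 50.9/32.07 = 1.587
Ratios (÷ 1.585): Li 1.000, O 1.502, S 1.001
×2: Li 2.00, O 3.00, S 2.00 → Li2O3S2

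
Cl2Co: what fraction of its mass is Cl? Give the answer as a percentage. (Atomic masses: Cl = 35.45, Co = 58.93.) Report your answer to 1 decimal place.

54.6%

Molar mass = 2(35.45) + 1(58.93) = 129.830 g/mol
Mass of Cl per mole = 2 × 35.45 = 70.900 g
% Cl = 70.900 / 129.830 × 100 = 54.6%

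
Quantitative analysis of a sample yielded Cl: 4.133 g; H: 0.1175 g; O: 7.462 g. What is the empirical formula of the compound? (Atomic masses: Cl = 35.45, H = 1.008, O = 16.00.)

ClHO4

Moles — Cl: 4.133 / 35.45 = 0.1166 mol; H: 0.1175 / 1.008 = 0.1166 mol; O: 7.462 / 16.00 = 0.4664 mol
Smallest is H at 0.1166 mol; normalising gives Cl 1.000, H 1.000, O 4.001
≈ 1:1:4 → ClHO4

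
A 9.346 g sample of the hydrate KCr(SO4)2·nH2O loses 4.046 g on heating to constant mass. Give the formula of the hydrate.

KCr(SO4)2·12H2O

Mass of anhydrous KCr(SO4)2 = 9.346 − 4.046 = 5.3 g
mol H2O = 4.046 / 18.02 = 0.2245
Molar mass of KCr(SO4)2 = 283.24 g/mol → mol KCr(SO4)2 = 5.3 / 283.24 = 0.01871
n = 0.2245 / 0.01871 = 12.00 ≈ 12 → KCr(SO4)2·12H2O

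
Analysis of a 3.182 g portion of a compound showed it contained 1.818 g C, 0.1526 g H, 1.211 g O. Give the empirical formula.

C2H2O

Moles — C: 1.818 / 12.01 = 0.1514 mol; H: 0.1526 / 1.008 = 0.1514 mol; O: 1.211 / 16.00 = 0.07569 mol
Smallest is O at 0.07569 mol; normalising gives C 2.000, H 2.000, O 1.000
Ratio ≈ 2:2:1, so the empirical formula is C2H2O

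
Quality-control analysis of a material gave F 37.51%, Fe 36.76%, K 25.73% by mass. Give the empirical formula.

Assume 100 g: 37.51 g F, 36.76 g Fe, 25.73 g K.
n(F) = 37.51/19.00 = 1.974, n(Fe) = 36.76/55.85 = 0.6582, n(K) = 25.73/39.10 = 0.6581
Smallest is K at 0.6581 mol; normalising gives F 3.000, Fe 1.000, K 1.000
≈ 3:1:1 → F3FeK

F3FeK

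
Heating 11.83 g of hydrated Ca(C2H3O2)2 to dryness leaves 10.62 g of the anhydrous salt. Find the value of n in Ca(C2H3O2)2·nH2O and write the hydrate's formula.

Ca(C2H3O2)2·H2O

Mass of water lost = 11.83 − 10.62 = 1.21 g → 1.21 / 18.02 = 0.06715 mol H2O
Molar mass of Ca(C2H3O2)2 = 158.17 g/mol → mol Ca(C2H3O2)2 = 10.62 / 158.17 = 0.06714
n = 0.06715 / 0.06714 = 1.00 ≈ 1 → Ca(C2H3O2)2·H2O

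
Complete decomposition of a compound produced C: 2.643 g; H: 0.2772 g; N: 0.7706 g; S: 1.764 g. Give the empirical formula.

C4H5NS

n(C) = 2.643/12.01 = 0.2201, n(H) = 0.2772/1.008 = 0.275, n(N) = 0.7706/14.01 = 0.055, n(S) = 1.764/32.07 = 0.055
Ratios (÷ 0.055): C 4.001, H 5.000, N 1.000, S 1.000
→ C4H5NS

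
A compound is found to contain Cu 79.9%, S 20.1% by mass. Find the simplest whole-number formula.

Cu2S

Assume 100 g: 79.9 g Cu, 20.1 g S.
Cu: 79.9 g ÷ 63.55 g/mol = 1.257 mol
S: 20.1 g ÷ 32.07 g/mol = 0.6268 mol
Smallest is S at 0.6268 mol; normalising gives Cu 2.006, S 1.000
→ Cu2S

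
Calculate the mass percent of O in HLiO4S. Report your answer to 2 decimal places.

Molar mass = 1(1.008) + 1(6.94) + 4(16.00) + 1(32.07) = 104.018 g/mol
Mass of O per mole = 4 × 16.00 = 64.000 g
% O = 64.000 / 104.018 × 100 = 61.53%

61.53%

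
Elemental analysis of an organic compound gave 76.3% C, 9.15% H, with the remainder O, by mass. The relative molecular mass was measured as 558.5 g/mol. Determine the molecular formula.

Assume 100 g: 76.3 g C, 9.15 g H, 14.55 g O.
Moles — C: 76.3 / 12.01 = 6.353 mol; H: 9.15 / 1.008 = 9.077 mol; O: 14.55 / 16.00 = 0.9094 mol
Smallest is O at 0.9094 mol; normalising gives C 6.986, H 9.982, O 1.000
≈ 7:10:1 → C7H10O
Empirical-formula mass = 110.15 g/mol
n = 558.5 / 110.15 = 5.07 ≈ 5
Molecular formula = (C7H10O)×5 = C35H50O5

C35H50O5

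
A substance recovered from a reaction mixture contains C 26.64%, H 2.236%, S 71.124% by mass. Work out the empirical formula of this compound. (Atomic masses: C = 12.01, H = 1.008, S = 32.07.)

Assume 100 g: 26.64 g C, 2.236 g H, 71.124 g S.
C: 26.64 g ÷ 12.01 g/mol = 2.218 mol
H: 2.236 g ÷ 1.008 g/mol = 2.218 mol
S: 71.124 g ÷ 32.07 g/mol = 2.218 mol
Ratios (÷ 2.218): C 1.000, H 1.000, S 1.000
→ CHS

CHS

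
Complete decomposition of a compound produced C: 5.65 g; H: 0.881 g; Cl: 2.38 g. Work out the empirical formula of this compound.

n(C) = 5.65/12.01 = 0.4704, n(H) = 0.881/1.008 = 0.874, n(Cl) = 2.38/35.45 = 0.06714
Smallest is Cl at 0.06714 mol; normalising gives C 7.007, H 13.018, Cl 1.000
≈ 7:13:1 → C7H13Cl

C7H13Cl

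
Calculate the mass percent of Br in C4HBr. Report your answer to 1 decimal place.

Molar mass = 4(12.01) + 1(1.008) + 1(79.90) = 128.948 g/mol
Mass of Br per mole = 1 × 79.90 = 79.900 g
% Br = 79.900 / 128.948 × 100 = 62.0%

62.0%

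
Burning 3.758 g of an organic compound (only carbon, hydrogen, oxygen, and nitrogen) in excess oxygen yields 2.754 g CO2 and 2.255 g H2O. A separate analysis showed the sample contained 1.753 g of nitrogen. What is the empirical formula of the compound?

CH4N2O

mol C = 2.754 / 44.01 = 0.06258; mass C = 0.06258 × 12.01 = 0.7515 g
mol H = 2 × (2.255 / 18.02) = 0.2503; mass H = 0.2503 × 1.008 = 0.2523 g
mol N = 1.753 / 14.01 = 0.1251
mass O = 3.758 − (2.757) = 1.001 g → mol O = 0.06257
Divide by the smallest (0.06257 mol O): C 1.000, H 4.000, N 2.000, O 1.000
≈ 1:4:2:1 → CH4N2O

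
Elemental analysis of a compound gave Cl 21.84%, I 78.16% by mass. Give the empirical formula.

ClI

Assume 100 g: 21.84 g Cl, 78.16 g I.
Moles — Cl: 21.84 / 35.45 = 0.6161 mol; I: 78.16 / 126.90 = 0.6159 mol
Smallest is I at 0.6159 mol; normalising gives Cl 1.000, I 1.000
≈ 1:1 → ClI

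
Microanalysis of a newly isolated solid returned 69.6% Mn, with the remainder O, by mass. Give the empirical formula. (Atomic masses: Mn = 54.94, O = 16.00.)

Assume 100 g: 69.6 g Mn, 30.4 g O.
Moles — Mn: 69.6 / 54.94 = 1.267 mol; O: 30.4 / 16.00 = 1.9 mol
Ratios (÷ 1.267): Mn 1.000, O 1.500
Scaling by 2: Mn 2.00, O 3.00 → Mn2O3

Mn2O3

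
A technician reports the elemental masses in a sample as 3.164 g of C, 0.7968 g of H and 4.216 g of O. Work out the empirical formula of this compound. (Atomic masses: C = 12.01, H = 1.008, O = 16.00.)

CH3O

n(C) = 3.164/12.01 = 0.2634, n(H) = 0.7968/1.008 = 0.7905, n(O) = 4.216/16.00 = 0.2635
Divide by the smallest (0.2634 mol C): C 1.000, H 3.001, O 1.000
≈ 1:3:1 → CH3O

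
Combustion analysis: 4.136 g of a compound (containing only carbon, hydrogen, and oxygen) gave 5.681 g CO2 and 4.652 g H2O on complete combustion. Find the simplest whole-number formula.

CH4O

mol C = 5.681 / 44.01 = 0.1291; mass C = 0.1291 × 12.01 = 1.550 g
mol H = 2 × (4.652 / 18.02) = 0.5163; mass H = 0.5163 × 1.008 = 0.5204 g
mass O = 4.136 − (2.071) = 2.065 g → mol O = 0.1291
Divide by the smallest (0.1291 mol O): C 1.000, H 4.000, O 1.000
≈ 1:4:1 → CH4O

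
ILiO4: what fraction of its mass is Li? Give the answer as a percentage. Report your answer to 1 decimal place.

3.5%

Molar mass = 1(126.90) + 1(6.94) + 4(16.00) = 197.840 g/mol
Mass of Li per mole = 1 × 6.94 = 6.940 g
% Li = 6.940 / 197.840 × 100 = 3.5%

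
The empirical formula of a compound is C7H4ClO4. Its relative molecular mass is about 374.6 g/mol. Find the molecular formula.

Empirical-formula mass = 187.55 g/mol
n = 374.6 / 187.55 = 2.00 ≈ 2
Molecular formula = (C7H4ClO4)2 = C14H8Cl2O8

C14H8Cl2O8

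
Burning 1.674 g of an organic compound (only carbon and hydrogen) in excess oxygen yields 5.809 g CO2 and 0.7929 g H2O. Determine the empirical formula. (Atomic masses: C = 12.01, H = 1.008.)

mol C = 5.809 / 44.01 = 0.1320; mass C = 0.1320 × 12.01 = 1.585 g
mol H = 2 × (0.7929 / 18.02) = 0.08800; mass H = 0.08800 × 1.008 = 0.08871 g
Divide by the smallest (0.088 mol H): C 1.500, H 1.000
×2: C 3.00, H 2.00 → C3H2

C3H2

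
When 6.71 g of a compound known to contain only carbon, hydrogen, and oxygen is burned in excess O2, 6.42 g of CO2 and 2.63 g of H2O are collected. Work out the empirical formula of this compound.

CH2O2

mol C = 6.42 / 44.01 = 0.1459; mass C = 0.1459 × 12.01 = 1.752 g
mol H = 2 × (2.63 / 18.02) = 0.2919; mass H = 0.2919 × 1.008 = 0.2942 g
mass O = 6.71 − (2.046) = 4.664 g → mol O = 0.2915
Divide by the smallest (0.1459 mol C): C 1.000, H 2.001, O 1.998
Ratio ≈ 1:2:2, so the empirical formula is CH2O2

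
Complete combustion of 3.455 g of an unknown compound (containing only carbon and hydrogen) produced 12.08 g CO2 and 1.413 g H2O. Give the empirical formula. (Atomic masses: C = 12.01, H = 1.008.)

C7H4

mol C = 12.08 / 44.01 = 0.2745; mass C = 0.2745 × 12.01 = 3.297 g
mol H = 2 × (1.413 / 18.02) = 0.1568; mass H = 0.1568 × 1.008 = 0.1581 g
Smallest is H at 0.1568 mol; normalising gives C 1.750, H 1.000
Multiply by 4: C 7.00, H 4.00 → C7H4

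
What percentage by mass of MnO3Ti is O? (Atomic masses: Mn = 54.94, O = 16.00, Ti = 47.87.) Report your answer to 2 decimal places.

31.83%

Molar mass = 1(54.94) + 3(16.00) + 1(47.87) = 150.810 g/mol
Mass of O per mole = 3 × 16.00 = 48.000 g
% O = 48.000 / 150.810 × 100 = 31.83%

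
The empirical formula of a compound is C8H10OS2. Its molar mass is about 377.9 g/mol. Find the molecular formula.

Empirical-formula mass = 186.30 g/mol
n = 377.9 / 186.30 = 2.03 ≈ 2
Molecular formula = (C8H10OS2)2 = C16H20O2S4

C16H20O2S4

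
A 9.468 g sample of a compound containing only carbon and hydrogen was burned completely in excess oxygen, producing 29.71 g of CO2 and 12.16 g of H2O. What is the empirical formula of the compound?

CH2

mol C = 29.71 / 44.01 = 0.6751; mass C = 0.6751 × 12.01 = 8.108 g
mol H = 2 × (12.16 / 18.02) = 1.350; mass H = 1.350 × 1.008 = 1.360 g
Ratios (÷ 0.6751): C 1.000, H 1.999
→ CH2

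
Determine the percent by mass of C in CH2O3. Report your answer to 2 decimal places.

19.36%

Molar mass = 1(12.01) + 2(1.008) + 3(16.00) = 62.026 g/mol
Mass of C per mole = 1 × 12.01 = 12.010 g
% C = 12.010 / 62.026 × 100 = 19.36%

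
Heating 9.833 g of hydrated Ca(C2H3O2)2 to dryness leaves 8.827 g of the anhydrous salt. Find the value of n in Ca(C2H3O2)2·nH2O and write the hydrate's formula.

Mass of water lost = 9.833 − 8.827 = 1.006 g → 1.006 / 18.02 = 0.05583 mol H2O
Molar mass of Ca(C2H3O2)2 = 158.17 g/mol → mol Ca(C2H3O2)2 = 8.827 / 158.17 = 0.05581
n = 0.05583 / 0.05581 = 1.00 ≈ 1 → Ca(C2H3O2)2·H2O

Ca(C2H3O2)2·H2O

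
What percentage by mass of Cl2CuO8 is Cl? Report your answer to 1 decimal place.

Molar mass = 2(35.45) + 1(63.55) + 8(16.00) = 262.450 g/mol
Mass of Cl per mole = 2 × 35.45 = 70.900 g
% Cl = 70.900 / 262.450 × 100 = 27.0%

27.0%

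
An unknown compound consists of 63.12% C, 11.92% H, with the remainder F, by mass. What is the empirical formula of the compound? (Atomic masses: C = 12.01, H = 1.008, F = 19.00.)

C4H9F

Assume 100 g: 63.12 g C, 11.92 g H, 24.96 g F.
C: 63.12 g ÷ 12.01 g/mol = 5.256 mol
H: 11.92 g ÷ 1.008 g/mol = 11.83 mol
F: 24.96 g ÷ 19.00 g/mol = 1.314 mol
Divide by the smallest (1.314 mol F): C 4.001, H 9.002, F 1.000
→ C4H9F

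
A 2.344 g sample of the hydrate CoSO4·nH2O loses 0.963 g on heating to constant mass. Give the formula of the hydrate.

CoSO4·6H2O

Mass of anhydrous CoSO4 = 2.344 − 0.963 = 1.381 g
mol H2O = 0.963 / 18.02 = 0.05344
Molar mass of CoSO4 = 155.00 g/mol → mol CoSO4 = 1.381 / 155.00 = 0.00891
n = 0.05344 / 0.00891 = 6.00 ≈ 6 → CoSO4·6H2O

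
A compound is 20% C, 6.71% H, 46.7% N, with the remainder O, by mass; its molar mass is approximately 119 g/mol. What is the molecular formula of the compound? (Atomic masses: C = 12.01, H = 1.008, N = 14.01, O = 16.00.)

C2H8N4O2

Assume 100 g: 20 g C, 6.71 g H, 46.7 g N, 26.59 g O.
C: 20 g ÷ 12.01 g/mol = 1.665 mol
H: 6.71 g ÷ 1.008 g/mol = 6.657 mol
N: 46.7 g ÷ 14.01 g/mol = 3.333 mol
O: 26.59 g ÷ 16.00 g/mol = 1.662 mol
Divide by the smallest (1.662 mol O): C 1.002, H 4.006, N 2.006, O 1.000
≈ 1:4:2:1 → CH4N2O
Empirical-formula mass = 60.06 g/mol
n = 119 / 60.06 = 1.98 ≈ 2
Molecular formula = (CH4N2O)×2 = C2H8N4O2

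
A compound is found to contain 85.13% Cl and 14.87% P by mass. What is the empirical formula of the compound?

Cl5P

Assume 100 g: 85.13 g Cl, 14.87 g P.
Moles — Cl: 85.13 / 35.45 = 2.401 mol; P: 14.87 / 30.97 = 0.4801 mol
Divide by the smallest (0.4801 mol P): Cl 5.001, P 1.000
→ Cl5P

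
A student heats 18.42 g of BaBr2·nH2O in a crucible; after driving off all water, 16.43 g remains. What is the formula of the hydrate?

Mass of water lost = 18.42 − 16.43 = 1.99 g → 1.99 / 18.02 = 0.1104 mol H2O
Molar mass of BaBr2 = 297.13 g/mol → mol BaBr2 = 16.43 / 297.13 = 0.0553
n = 0.1104 / 0.0553 = 2.00 ≈ 2 → BaBr2·2H2O

BaBr2·2H2O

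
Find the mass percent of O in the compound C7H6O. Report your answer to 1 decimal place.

Molar mass = 7(12.01) + 6(1.008) + 1(16.00) = 106.118 g/mol
Mass of O per mole = 1 × 16.00 = 16.000 g
% O = 16.000 / 106.118 × 100 = 15.1%

15.1%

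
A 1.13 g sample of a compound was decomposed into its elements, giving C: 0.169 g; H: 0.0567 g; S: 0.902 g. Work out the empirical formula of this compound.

CH4S2

n(C) = 0.169/12.01 = 0.01407, n(H) = 0.0567/1.008 = 0.05625, n(S) = 0.902/32.07 = 0.02813
Divide by the smallest (0.01407 mol C): C 1.000, H 3.997, S 1.999
≈ 1:4:2 → CH4S2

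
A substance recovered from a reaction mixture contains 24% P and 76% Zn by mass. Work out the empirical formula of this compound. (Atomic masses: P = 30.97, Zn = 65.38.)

Assume 100 g: 24 g P, 76 g Zn.
P: 24 g ÷ 30.97 g/mol = 0.7749 mol
Zn: 76 g ÷ 65.38 g/mol = 1.162 mol
Smallest is P at 0.7749 mol; normalising gives P 1.000, Zn 1.500
Multiply by 2: P 2.00, Zn 3.00 → P2Zn3

P2Zn3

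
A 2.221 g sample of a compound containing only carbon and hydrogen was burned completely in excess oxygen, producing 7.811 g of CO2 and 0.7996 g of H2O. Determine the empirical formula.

C2H

mol C = 7.811 / 44.01 = 0.1775; mass C = 0.1775 × 12.01 = 2.132 g
mol H = 2 × (0.7996 / 18.02) = 0.08875; mass H = 0.08875 × 1.008 = 0.08946 g
Divide by the smallest (0.08875 mol H): C 2.000, H 1.000
→ C2H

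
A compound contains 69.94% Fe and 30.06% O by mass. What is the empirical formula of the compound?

Assume 100 g: 69.94 g Fe, 30.06 g O.
Fe: 69.94 g ÷ 55.85 g/mol = 1.252 mol
O: 30.06 g ÷ 16.00 g/mol = 1.879 mol
Divide by the smallest (1.252 mol Fe): Fe 1.000, O 1.500
Scaling by 2: Fe 2.00, O 3.00 → Fe2O3

Fe2O3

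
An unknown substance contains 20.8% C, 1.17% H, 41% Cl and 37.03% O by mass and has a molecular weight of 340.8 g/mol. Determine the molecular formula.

C6H4Cl4O8

Assume 100 g: 20.8 g C, 1.17 g H, 41 g Cl, 37.03 g O.
C: 20.8 g ÷ 12.01 g/mol = 1.732 mol
H: 1.17 g ÷ 1.008 g/mol = 1.161 mol
Cl: 41 g ÷ 35.45 g/mol = 1.157 mol
O: 37.03 g ÷ 16.00 g/mol = 2.314 mol
Ratios (÷ 1.157): C 1.497, H 1.004, Cl 1.000, O 2.001
×2: C 2.99, H 2.01, Cl 2.00, O 4.00 → C3H2Cl2O4
Empirical-formula mass = 172.95 g/mol
n = 340.8 / 172.95 = 1.97 ≈ 2
Molecular formula = (C3H2Cl2O4)×2 = C6H4Cl4O8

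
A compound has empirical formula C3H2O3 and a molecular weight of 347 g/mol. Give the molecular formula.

Empirical-formula mass = 86.05 g/mol
n = 347 / 86.05 = 4.03 ≈ 4
Molecular formula = (C3H2O3)4 = C12H8O12

C12H8O12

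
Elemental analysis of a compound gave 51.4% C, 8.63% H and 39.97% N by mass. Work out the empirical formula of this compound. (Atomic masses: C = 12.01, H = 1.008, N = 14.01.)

Assume 100 g: 51.4 g C, 8.63 g H, 39.97 g N.
Moles — C: 51.4 / 12.01 = 4.28 mol; H: 8.63 / 1.008 = 8.562 mol; N: 39.97 / 14.01 = 2.853 mol
Ratios (÷ 2.853): C 1.500, H 3.001, N 1.000
×2: C 3.00, H 6.00, N 2.00 → C3H6N2

C3H6N2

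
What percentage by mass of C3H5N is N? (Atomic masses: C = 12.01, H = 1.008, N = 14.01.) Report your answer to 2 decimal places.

Molar mass = 3(12.01) + 5(1.008) + 1(14.01) = 55.080 g/mol
Mass of N per mole = 1 × 14.01 = 14.010 g
% N = 14.010 / 55.080 × 100 = 25.44%

25.44%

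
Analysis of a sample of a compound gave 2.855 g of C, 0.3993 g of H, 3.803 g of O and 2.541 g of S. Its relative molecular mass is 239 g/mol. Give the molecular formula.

n(C) = 2.855/12.01 = 0.2377, n(H) = 0.3993/1.008 = 0.3961, n(O) = 3.803/16.00 = 0.2377, n(S) = 2.541/32.07 = 0.07923
Smallest is S at 0.07923 mol; normalising gives C 3.000, H 5.000, O 3.000, S 1.000
Ratio ≈ 3:5:3:1, so the empirical formula is C3H5O3S
Empirical-formula mass = 121.14 g/mol
n = 239 / 121.14 = 1.97 ≈ 2
Molecular formula = (C3H5O3S)×2 = C6H10O6S2

C6H10O6S2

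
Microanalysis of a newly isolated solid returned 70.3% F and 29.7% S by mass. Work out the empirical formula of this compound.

F4S

Assume 100 g: 70.3 g F, 29.7 g S.
F: 70.3 g ÷ 19.00 g/mol = 3.7 mol
S: 29.7 g ÷ 32.07 g/mol = 0.9261 mol
Ratios (÷ 0.9261): F 3.995, S 1.000
≈ 4:1 → F4S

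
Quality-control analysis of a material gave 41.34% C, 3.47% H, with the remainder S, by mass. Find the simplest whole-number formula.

C2H2S

Assume 100 g: 41.34 g C, 3.47 g H, 55.19 g S.
n(C) = 41.34/12.01 = 3.442, n(H) = 3.47/1.008 = 3.442, n(S) = 55.19/32.07 = 1.721
Smallest is S at 1.721 mol; normalising gives C 2.000, H 2.000, S 1.000
≈ 2:2:1 → C2H2S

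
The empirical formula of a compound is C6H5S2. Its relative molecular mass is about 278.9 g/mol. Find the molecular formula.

C12H10S4

Empirical-formula mass = 141.24 g/mol
n = 278.9 / 141.24 = 1.97 ≈ 2
Molecular formula = (C6H5S2)2 = C12H10S4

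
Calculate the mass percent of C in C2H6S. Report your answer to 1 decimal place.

38.7%

Molar mass = 2(12.01) + 6(1.008) + 1(32.07) = 62.138 g/mol
Mass of C per mole = 2 × 12.01 = 24.020 g
% C = 24.020 / 62.138 × 100 = 38.7%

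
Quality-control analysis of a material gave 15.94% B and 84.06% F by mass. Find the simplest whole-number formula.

Assume 100 g: 15.94 g B, 84.06 g F.
Moles — B: 15.94 / 10.81 = 1.475 mol; F: 84.06 / 19.00 = 4.424 mol
Divide by the smallest (1.475 mol B): B 1.000, F 3.000
→ BF3

BF3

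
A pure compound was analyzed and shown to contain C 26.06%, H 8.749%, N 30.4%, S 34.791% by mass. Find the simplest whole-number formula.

Assume 100 g: 26.06 g C, 8.749 g H, 30.4 g N, 34.791 g S.
C: 26.06 g ÷ 12.01 g/mol = 2.17 mol
H: 8.749 g ÷ 1.008 g/mol = 8.68 mol
N: 30.4 g ÷ 14.01 g/mol = 2.17 mol
S: 34.791 g ÷ 32.07 g/mol = 1.085 mol
Divide by the smallest (1.085 mol S): C 2.000, H 8.001, N 2.000, S 1.000
→ C2H8N2S

C2H8N2S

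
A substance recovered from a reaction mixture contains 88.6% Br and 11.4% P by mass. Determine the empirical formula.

Br3P

Assume 100 g: 88.6 g Br, 11.4 g P.
Moles — Br: 88.6 / 79.90 = 1.109 mol; P: 11.4 / 30.97 = 0.3681 mol
Ratios (÷ 0.3681): Br 3.012, P 1.000
→ Br3P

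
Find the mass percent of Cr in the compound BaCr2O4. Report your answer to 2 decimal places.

Molar mass = 1(137.33) + 2(52.00) + 4(16.00) = 305.330 g/mol
Mass of Cr per mole = 2 × 52.00 = 104.000 g
% Cr = 104.000 / 305.330 × 100 = 34.06%

34.06%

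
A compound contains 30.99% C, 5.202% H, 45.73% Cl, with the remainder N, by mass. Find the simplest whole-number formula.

C2H4ClN

Assume 100 g: 30.99 g C, 5.202 g H, 45.73 g Cl, 18.078 g N.
Moles — C: 30.99 / 12.01 = 2.58 mol; H: 5.202 / 1.008 = 5.161 mol; Cl: 45.73 / 35.45 = 1.29 mol; N: 18.078 / 14.01 = 1.29 mol
Smallest is Cl at 1.29 mol; normalising gives C 2.000, H 4.001, Cl 1.000, N 1.000
≈ 2:4:1:1 → C2H4ClN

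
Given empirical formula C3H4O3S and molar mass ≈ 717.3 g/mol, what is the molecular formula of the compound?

C18H24O18S6

Empirical-formula mass = 120.13 g/mol
n = 717.3 / 120.13 = 5.97 ≈ 6
Molecular formula = (C3H4O3S)6 = C18H24O18S6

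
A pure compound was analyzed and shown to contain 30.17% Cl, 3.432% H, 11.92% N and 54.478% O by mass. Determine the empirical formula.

Assume 100 g: 30.17 g Cl, 3.432 g H, 11.92 g N, 54.478 g O.
Moles — Cl: 30.17 / 35.45 = 0.8511 mol; H: 3.432 / 1.008 = 3.405 mol; N: 11.92 / 14.01 = 0.8508 mol; O: 54.478 / 16.00 = 3.405 mol
Smallest is N at 0.8508 mol; normalising gives Cl 1.000, H 4.002, N 1.000, O 4.002
→ ClH4NO4

ClH4NO4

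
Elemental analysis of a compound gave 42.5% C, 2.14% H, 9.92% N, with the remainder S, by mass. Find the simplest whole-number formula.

Assume 100 g: 42.5 g C, 2.14 g H, 9.92 g N, 45.44 g S.
Moles — C: 42.5 / 12.01 = 3.539 mol; H: 2.14 / 1.008 = 2.123 mol; N: 9.92 / 14.01 = 0.7081 mol; S: 45.44 / 32.07 = 1.417 mol
Smallest is N at 0.7081 mol; normalising gives C 4.998, H 2.998, N 1.000, S 2.001
→ C5H3NS2

C5H3NS2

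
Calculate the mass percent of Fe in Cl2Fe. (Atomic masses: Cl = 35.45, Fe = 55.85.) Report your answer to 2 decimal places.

44.06%

Molar mass = 2(35.45) + 1(55.85) = 126.750 g/mol
Mass of Fe per mole = 1 × 55.85 = 55.850 g
% Fe = 55.850 / 126.750 × 100 = 44.06%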